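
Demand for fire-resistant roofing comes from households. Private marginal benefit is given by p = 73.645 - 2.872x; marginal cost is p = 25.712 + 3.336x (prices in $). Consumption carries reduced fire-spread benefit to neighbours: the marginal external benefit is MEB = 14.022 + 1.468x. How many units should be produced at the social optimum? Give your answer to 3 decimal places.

Social marginal benefit = demand + MEB = 87.667 - 1.404x.
Set SMB = MC: 87.667 - 1.404x = 25.712 + 3.336x → x* = 13.0707.

x* = 13.071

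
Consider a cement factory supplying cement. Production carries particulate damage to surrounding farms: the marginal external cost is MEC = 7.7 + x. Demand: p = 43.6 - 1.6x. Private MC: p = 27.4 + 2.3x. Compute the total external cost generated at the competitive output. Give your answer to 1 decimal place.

40.6

Market equilibrium (private): 27.4 + 2.3x = 43.6 - 1.6x → x_m = 4.1538.
Total external cost = ∫₀^{x_m} (7.7 + 1.0x) dx = 7.7×4.1538 + ½×1.0×4.1538² = 40.6113.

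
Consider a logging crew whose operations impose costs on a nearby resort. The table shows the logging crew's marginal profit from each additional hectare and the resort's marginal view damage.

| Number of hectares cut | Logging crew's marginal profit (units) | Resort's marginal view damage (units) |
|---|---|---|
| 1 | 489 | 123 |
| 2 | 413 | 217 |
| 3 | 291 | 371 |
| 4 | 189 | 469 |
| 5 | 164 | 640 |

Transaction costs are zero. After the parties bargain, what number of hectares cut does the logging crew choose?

2

Bargaining reaches the level where marginal profit last exceeds marginal view damage.
That holds through level 2 (413 ≥ 217) but not at 3 (291 < 371).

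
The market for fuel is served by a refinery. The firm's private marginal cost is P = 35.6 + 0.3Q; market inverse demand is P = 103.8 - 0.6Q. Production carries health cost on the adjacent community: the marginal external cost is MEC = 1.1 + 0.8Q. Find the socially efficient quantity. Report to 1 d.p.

Social marginal cost = private MC + MEC = 36.7 + 1.1Q.
Set SMC = demand: 36.7 + 1.1Q = 103.8 - 0.6Q → Q* = 39.4706.

Q* = 39.5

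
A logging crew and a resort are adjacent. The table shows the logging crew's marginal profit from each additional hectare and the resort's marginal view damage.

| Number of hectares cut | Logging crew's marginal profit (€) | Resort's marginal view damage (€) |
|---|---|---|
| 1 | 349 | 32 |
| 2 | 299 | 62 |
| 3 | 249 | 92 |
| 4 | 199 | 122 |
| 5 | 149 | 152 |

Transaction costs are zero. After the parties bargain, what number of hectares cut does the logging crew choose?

4

Bargaining reaches the level where marginal profit last exceeds marginal view damage.
That holds through level 4 (199 ≥ 122) but not at 5 (149 < 152).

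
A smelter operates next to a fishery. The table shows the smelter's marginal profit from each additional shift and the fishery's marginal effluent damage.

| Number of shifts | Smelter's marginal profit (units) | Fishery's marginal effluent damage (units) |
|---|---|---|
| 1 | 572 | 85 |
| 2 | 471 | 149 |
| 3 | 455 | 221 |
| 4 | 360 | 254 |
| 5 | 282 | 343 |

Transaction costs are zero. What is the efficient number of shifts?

Bargaining reaches the level where marginal profit last exceeds marginal effluent damage.
That holds through level 4 (360 ≥ 254) but not at 5 (282 < 343).

4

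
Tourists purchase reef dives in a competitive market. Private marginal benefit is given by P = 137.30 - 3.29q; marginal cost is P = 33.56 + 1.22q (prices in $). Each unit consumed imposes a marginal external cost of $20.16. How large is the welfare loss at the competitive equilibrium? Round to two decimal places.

Market equilibrium (private): 33.56 + 1.22q = 137.30 - 3.29q → q_m = 23.0022.
Social marginal benefit = demand − MEC = 117.14 - 3.29q.
Set SMB = MC: 117.14 - 3.29q = 33.56 + 1.22q → q* = 18.5322.
The welfare-loss triangle has base |q_m − q*| and height MEC(q_m) (the vertical gap between SMB and MC is zero at q* and MEC at q_m).
DWL = ½ × 4.4700 × 20.1600 = 45.0576.

DWL = $45.06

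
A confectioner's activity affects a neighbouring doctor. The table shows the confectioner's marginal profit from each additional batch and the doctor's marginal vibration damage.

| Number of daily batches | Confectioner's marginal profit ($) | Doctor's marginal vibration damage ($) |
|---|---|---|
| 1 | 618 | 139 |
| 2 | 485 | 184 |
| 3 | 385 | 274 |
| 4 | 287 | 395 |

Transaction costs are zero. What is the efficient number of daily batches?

Bargaining reaches the level where marginal profit last exceeds marginal vibration damage.
That holds through level 3 (385 ≥ 274) but not at 4 (287 < 395).

3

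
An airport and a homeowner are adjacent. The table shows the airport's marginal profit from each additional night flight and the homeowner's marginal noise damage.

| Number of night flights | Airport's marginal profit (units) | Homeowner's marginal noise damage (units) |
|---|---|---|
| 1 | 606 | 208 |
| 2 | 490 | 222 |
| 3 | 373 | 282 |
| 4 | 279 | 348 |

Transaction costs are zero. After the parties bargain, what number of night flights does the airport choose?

3

Bargaining reaches the level where marginal profit last exceeds marginal noise damage.
That holds through level 3 (373 ≥ 282) but not at 4 (279 < 348).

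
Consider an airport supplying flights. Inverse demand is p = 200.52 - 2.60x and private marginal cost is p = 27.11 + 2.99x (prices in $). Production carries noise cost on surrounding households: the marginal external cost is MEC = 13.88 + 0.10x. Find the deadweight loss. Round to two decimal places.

Market equilibrium (private): 27.11 + 2.99x = 200.52 - 2.60x → x_m = 31.0215.
Social marginal cost = private MC + MEC = 40.99 + 3.09x.
Set SMC = demand: 40.99 + 3.09x = 200.52 - 2.60x → x* = 28.0369.
The loss is the area between SMC and demand from x* to x_m; with linear curves that's a triangle of height MEC(x_m).
DWL = ½ × 2.9846 × 16.9821 = 25.3424.

DWL = $25.34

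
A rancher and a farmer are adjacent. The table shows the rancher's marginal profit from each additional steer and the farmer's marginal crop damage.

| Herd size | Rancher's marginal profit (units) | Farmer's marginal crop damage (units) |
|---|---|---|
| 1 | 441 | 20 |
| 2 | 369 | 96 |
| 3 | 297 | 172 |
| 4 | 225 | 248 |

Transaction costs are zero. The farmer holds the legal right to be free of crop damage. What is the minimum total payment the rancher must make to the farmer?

288

Efficient level: marginal profit ≥ marginal crop damage through level 3, so k* = 3.
With the farmer holding the right, the rancher must at least compensate total damage at k*: 20 + 96 + 172 = 288.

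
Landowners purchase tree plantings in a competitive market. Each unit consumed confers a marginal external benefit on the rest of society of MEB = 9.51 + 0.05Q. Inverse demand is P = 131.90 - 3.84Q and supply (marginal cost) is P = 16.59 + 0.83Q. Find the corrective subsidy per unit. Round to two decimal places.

Social marginal benefit = demand + MEB = 141.41 - 3.79Q.
Set SMB = MC: 141.41 - 3.79Q = 16.59 + 0.83Q → Q* = 27.0173.
The Pigouvian subsidy equals MEB at Q*: 9.51 + 0.05×27.0173 = 10.8609.

subsidy = 10.86 per unit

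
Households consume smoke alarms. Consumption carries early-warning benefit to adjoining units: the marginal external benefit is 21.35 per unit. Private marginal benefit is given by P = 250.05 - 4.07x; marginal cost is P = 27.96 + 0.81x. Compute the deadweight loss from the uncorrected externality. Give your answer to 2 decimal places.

DWL = 46.70

Market equilibrium (private): 27.96 + 0.81x = 250.05 - 4.07x → x_m = 45.5102.
Social marginal benefit = demand + MEB = 271.40 - 4.07x.
Set SMB = MC: 271.40 - 4.07x = 27.96 + 0.81x → x* = 49.8852.
Height of the DWL triangle at x_m is SMB(x_m) − MC(x_m) = MEB(x_m) = 21.3500.
DWL = ½ × 4.3750 × 21.3500 = 46.7031.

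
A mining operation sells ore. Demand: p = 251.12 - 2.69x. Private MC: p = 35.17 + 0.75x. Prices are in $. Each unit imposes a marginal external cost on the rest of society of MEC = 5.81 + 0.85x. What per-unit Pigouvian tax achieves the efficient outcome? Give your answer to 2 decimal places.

tax = $47.45 per unit

Social marginal cost = private MC + MEC = 40.98 + 1.60x.
Set SMC = demand: 40.98 + 1.60x = 251.12 - 2.69x → x* = 48.9837.
The Pigouvian tax equals MEC at x*: 5.81 + 0.85×48.9837 = 47.4461.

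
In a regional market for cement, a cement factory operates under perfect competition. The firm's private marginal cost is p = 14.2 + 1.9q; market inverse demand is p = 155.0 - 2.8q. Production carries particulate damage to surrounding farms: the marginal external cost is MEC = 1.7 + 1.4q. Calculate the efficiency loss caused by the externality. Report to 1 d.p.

DWL = 156.1

Market equilibrium (private): 14.2 + 1.9q = 155.0 - 2.8q → q_m = 29.9574.
Social marginal cost = private MC + MEC = 15.9 + 3.3q.
Set SMC = demand: 15.9 + 3.3q = 155.0 - 2.8q → q* = 22.8033.
Height of the DWL triangle at q_m is SMC(q_m) − demand(q_m) = MEC(q_m) = 43.6404.
DWL = ½ × 7.1541 × 43.6404 = 156.1039.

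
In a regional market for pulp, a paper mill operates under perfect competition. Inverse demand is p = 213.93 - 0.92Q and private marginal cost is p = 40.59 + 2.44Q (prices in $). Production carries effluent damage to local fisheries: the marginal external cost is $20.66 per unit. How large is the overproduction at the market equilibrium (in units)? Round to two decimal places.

Market equilibrium (private): 40.59 + 2.44Q = 213.93 - 0.92Q → Q_m = 51.5893.
Social marginal cost = private MC + MEC = 61.25 + 2.44Q.
Set SMC = demand: 61.25 + 2.44Q = 213.93 - 0.92Q → Q* = 45.4405.
Gap = |51.5893 − 45.4405| = 6.1488.

6.15 units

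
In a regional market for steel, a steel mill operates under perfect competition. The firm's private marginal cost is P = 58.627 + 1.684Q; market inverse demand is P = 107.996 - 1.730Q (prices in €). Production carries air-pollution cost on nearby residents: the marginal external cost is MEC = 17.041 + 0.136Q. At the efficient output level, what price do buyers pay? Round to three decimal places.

P = €92.242

Social marginal cost = private MC + MEC = 75.668 + 1.820Q.
Set SMC = demand: 75.668 + 1.820Q = 107.996 - 1.730Q → Q* = 9.1065.
Consumer price on the demand curve at Q*: 107.996 − 1.730×9.1065 = 92.2418.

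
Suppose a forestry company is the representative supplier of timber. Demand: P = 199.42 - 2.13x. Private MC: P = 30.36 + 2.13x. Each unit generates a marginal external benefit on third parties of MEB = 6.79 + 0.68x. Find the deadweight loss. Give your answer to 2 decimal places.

Market equilibrium (private): 30.36 + 2.13x = 199.42 - 2.13x → x_m = 39.6854.
Social marginal cost = private MC − MEB = 23.57 + 1.45x.
Set SMC = demand: 23.57 + 1.45x = 199.42 - 2.13x → x* = 49.1201.
Height of the DWL triangle at x_m is demand(x_m) − SMC(x_m) = MEB(x_m) = 33.7761.
DWL = ½ × 9.4347 × 33.7761 = 159.3337.

DWL = 159.33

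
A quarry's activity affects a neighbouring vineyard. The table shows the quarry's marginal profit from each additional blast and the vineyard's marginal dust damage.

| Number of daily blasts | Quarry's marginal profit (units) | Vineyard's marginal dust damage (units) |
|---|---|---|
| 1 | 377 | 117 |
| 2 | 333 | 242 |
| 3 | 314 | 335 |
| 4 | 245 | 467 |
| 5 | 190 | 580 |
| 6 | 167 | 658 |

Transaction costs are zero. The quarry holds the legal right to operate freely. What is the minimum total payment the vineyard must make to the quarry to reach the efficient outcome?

Left alone the quarry would choose level 6 (marginal profit stays positive).
Efficient level: k* = 2 (marginal profit ≥ marginal dust damage through 2).
The vineyard must at least cover the quarry's forgone profit from cutting 6→2: 314 + 245 + 190 + 167 = 916.

916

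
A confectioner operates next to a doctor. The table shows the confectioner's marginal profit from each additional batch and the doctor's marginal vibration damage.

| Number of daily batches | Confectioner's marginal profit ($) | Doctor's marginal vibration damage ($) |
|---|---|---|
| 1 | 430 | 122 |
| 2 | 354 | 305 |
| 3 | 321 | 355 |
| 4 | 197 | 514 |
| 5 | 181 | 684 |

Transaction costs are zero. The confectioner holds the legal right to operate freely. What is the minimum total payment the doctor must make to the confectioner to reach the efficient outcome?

Left alone the confectioner would choose level 5 (marginal profit stays positive).
Efficient level: k* = 2 (marginal profit ≥ marginal vibration damage through 2).
The doctor must at least cover the confectioner's forgone profit from cutting 5→2: 321 + 197 + 181 = 699.

$699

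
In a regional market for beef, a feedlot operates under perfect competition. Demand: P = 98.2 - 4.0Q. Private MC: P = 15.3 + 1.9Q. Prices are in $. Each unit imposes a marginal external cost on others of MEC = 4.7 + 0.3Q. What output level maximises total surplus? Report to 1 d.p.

Social marginal cost = private MC + MEC = 20.0 + 2.2Q.
Set SMC = demand: 20.0 + 2.2Q = 98.2 - 4.0Q → Q* = 12.6129.

Q* = 12.6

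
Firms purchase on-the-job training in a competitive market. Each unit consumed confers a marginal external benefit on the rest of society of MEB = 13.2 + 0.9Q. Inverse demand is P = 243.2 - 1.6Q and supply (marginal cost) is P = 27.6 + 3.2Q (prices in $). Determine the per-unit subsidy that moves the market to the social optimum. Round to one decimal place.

subsidy = $66.0 per unit

Social marginal benefit = demand + MEB = 256.4 - 0.7Q.
Set SMB = MC: 256.4 - 0.7Q = 27.6 + 3.2Q → Q* = 58.6667.
The Pigouvian subsidy equals MEB at Q*: 13.2 + 0.9×58.6667 = 66.0000.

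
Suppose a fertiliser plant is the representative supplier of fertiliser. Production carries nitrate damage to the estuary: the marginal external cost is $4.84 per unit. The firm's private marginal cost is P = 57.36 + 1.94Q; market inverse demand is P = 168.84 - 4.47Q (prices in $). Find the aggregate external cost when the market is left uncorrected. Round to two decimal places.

Market equilibrium (private): 57.36 + 1.94Q = 168.84 - 4.47Q → Q_m = 17.3916.
Total external cost = MEC × Q_m = 4.84 × 17.3916 = 84.1753.

$84.18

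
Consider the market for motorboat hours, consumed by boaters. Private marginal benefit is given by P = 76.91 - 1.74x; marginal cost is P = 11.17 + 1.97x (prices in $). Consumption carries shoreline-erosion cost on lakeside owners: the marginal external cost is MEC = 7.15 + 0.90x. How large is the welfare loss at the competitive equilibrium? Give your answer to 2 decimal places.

DWL = $57.86

Market equilibrium (private): 11.17 + 1.97x = 76.91 - 1.74x → x_m = 17.7197.
Social marginal benefit = demand − MEC = 69.76 - 2.64x.
Set SMB = MC: 69.76 - 2.64x = 11.17 + 1.97x → x* = 12.7093.
The loss is the area between SMB and MC from x* to x_m; with linear curves that's a triangle of height MEC(x_m).
DWL = ½ × 5.0104 × 23.0977 = 57.8644.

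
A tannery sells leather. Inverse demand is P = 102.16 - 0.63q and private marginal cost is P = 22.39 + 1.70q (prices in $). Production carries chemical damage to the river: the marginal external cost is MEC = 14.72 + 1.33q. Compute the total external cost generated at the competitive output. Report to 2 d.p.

$1283.41

Market equilibrium (private): 22.39 + 1.70q = 102.16 - 0.63q → q_m = 34.2361.
Total external cost = ∫₀^{q_m} (14.72 + 1.33q) dq = 14.72×34.2361 + ½×1.33×34.2361² = 1283.4089.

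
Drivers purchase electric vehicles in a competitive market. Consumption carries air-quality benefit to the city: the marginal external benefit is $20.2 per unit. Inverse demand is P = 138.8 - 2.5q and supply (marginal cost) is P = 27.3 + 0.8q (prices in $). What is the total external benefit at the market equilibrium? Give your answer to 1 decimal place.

Market equilibrium (private): 27.3 + 0.8q = 138.8 - 2.5q → q_m = 33.7879.
Total external benefit = MEB × q_m = 20.2 × 33.7879 = 682.5156.

$682.5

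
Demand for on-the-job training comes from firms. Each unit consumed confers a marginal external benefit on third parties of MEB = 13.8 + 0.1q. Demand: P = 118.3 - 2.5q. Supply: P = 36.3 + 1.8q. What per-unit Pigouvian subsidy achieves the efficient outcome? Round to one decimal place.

Social marginal benefit = demand + MEB = 132.1 - 2.4q.
Set SMB = MC: 132.1 - 2.4q = 36.3 + 1.8q → q* = 22.8095.
The Pigouvian subsidy equals MEB at q*: 13.8 + 0.1×22.8095 = 16.0810.

subsidy = 16.1 per unit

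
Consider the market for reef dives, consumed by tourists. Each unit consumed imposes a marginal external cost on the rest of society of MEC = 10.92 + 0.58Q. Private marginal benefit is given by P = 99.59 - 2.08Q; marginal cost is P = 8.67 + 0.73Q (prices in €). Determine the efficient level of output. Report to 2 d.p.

Q* = 23.60

Social marginal benefit = demand − MEC = 88.67 - 2.66Q.
Set SMB = MC: 88.67 - 2.66Q = 8.67 + 0.73Q → Q* = 23.5988.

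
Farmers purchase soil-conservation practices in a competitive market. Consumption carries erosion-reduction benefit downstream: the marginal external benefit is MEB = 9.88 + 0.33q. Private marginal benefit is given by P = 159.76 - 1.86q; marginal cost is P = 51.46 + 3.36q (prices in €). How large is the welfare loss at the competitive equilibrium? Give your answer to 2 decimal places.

DWL = €28.61

Market equilibrium (private): 51.46 + 3.36q = 159.76 - 1.86q → q_m = 20.7471.
Social marginal benefit = demand + MEB = 169.64 - 1.53q.
Set SMB = MC: 169.64 - 1.53q = 51.46 + 3.36q → q* = 24.1677.
Between q* and q_m the wedge SMB − MC runs linearly from 0 to MEB(q_m), so the loss is a triangle.
DWL = ½ × 3.4206 × 16.7266 = 28.6075.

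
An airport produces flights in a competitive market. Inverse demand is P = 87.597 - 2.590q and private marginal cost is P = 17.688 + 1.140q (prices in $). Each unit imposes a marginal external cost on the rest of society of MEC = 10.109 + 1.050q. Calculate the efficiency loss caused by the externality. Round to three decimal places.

DWL = $92.819

Market equilibrium (private): 17.688 + 1.140q = 87.597 - 2.590q → q_m = 18.7424.
Social marginal cost = private MC + MEC = 27.797 + 2.190q.
Set SMC = demand: 27.797 + 2.190q = 87.597 - 2.590q → q* = 12.5105.
The welfare-loss triangle has base |q_m − q*| and height MEC(q_m) (the vertical gap between SMC and demand is zero at q* and MEC at q_m).
DWL = ½ × 6.2319 × 29.7885 = 92.8195.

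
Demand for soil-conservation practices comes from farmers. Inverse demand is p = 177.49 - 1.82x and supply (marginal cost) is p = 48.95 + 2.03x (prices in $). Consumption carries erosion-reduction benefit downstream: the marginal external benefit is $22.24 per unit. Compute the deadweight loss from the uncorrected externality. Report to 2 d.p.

DWL = $64.24

Market equilibrium (private): 48.95 + 2.03x = 177.49 - 1.82x → x_m = 33.3870.
Social marginal benefit = demand + MEB = 199.73 - 1.82x.
Set SMB = MC: 199.73 - 1.82x = 48.95 + 2.03x → x* = 39.1636.
Between x* and x_m the wedge SMB − MC runs linearly from 0 to MEB(x_m), so the loss is a triangle.
DWL = ½ × 5.7766 × 22.2400 = 64.2358.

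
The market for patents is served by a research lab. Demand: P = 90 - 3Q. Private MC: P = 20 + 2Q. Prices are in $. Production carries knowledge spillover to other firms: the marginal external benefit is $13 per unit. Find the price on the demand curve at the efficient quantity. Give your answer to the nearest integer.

Social marginal cost = private MC − MEB = 7 + 2Q.
Set SMC = demand: 7 + 2Q = 90 - 3Q → Q* = 16.6000.
Consumer price on the demand curve at Q*: 90 − 3×16.6000 = 40.2000.

P = $40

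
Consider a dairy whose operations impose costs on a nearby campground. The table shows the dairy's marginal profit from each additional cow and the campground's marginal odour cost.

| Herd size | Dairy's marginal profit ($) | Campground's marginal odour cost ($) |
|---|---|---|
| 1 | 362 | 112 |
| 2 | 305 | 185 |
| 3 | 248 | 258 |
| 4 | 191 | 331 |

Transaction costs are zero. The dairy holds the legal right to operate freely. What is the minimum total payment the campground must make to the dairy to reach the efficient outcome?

$439

Left alone the dairy would choose level 4 (marginal profit stays positive).
Efficient level: k* = 2 (marginal profit ≥ marginal odour cost through 2).
The campground must at least cover the dairy's forgone profit from cutting 4→2: 248 + 191 = 439.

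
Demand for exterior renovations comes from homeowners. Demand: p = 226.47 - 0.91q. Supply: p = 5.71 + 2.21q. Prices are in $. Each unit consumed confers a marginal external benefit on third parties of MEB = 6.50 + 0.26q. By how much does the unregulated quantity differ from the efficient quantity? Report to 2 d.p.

8.71 units

Market equilibrium (private): 5.71 + 2.21q = 226.47 - 0.91q → q_m = 70.7564.
Social marginal benefit = demand + MEB = 232.97 - 0.65q.
Set SMB = MC: 232.97 - 0.65q = 5.71 + 2.21q → q* = 79.4615.
Gap = |70.7564 − 79.4615| = 8.7051.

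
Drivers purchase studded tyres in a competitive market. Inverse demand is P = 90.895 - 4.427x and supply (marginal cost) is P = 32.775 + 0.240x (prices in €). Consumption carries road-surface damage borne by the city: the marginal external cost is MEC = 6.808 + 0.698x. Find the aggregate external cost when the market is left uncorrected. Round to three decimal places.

€138.908

Market equilibrium (private): 32.775 + 0.240x = 90.895 - 4.427x → x_m = 12.4534.
Total external cost = ∫₀^{x_m} (6.808 + 0.698x) dx = 6.808×12.4534 + ½×0.698×12.4534² = 138.9082.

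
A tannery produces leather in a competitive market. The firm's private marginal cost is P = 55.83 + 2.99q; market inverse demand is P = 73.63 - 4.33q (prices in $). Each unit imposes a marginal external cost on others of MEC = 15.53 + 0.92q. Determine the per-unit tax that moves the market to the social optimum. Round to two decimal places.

Social marginal cost = private MC + MEC = 71.36 + 3.91q.
Set SMC = demand: 71.36 + 3.91q = 73.63 - 4.33q → q* = 0.2755.
The Pigouvian tax equals MEC at q*: 15.53 + 0.92×0.2755 = 15.7835.

tax = $15.78 per unit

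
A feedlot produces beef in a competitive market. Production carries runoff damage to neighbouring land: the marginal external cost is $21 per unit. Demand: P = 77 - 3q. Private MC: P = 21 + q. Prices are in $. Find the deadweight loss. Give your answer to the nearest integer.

Market equilibrium (private): 21 + q = 77 - 3q → q_m = 14.0000.
Social marginal cost = private MC + MEC = 42 + q.
Set SMC = demand: 42 + q = 77 - 3q → q* = 8.7500.
The welfare-loss triangle has base |q_m − q*| and height MEC(q_m) (the vertical gap between SMC and demand is zero at q* and MEC at q_m).
DWL = ½ × 5.2500 × 21.0000 = 55.1250.

DWL = $55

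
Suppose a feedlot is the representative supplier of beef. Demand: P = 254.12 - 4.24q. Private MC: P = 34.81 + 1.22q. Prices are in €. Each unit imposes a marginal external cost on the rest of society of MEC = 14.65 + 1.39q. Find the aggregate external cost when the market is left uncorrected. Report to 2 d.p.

Market equilibrium (private): 34.81 + 1.22q = 254.12 - 4.24q → q_m = 40.1667.
Total external cost = ∫₀^{q_m} (14.65 + 1.39q) dq = 14.65×40.1667 + ½×1.39×40.1667² = 1709.7300.

€1709.73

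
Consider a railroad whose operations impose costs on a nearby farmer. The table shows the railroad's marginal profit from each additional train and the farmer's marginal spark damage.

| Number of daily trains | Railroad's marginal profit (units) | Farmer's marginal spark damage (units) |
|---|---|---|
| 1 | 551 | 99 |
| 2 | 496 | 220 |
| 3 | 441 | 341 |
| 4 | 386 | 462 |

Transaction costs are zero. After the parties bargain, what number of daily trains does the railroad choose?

Bargaining reaches the level where marginal profit last exceeds marginal spark damage.
That holds through level 3 (441 ≥ 341) but not at 4 (386 < 462).

3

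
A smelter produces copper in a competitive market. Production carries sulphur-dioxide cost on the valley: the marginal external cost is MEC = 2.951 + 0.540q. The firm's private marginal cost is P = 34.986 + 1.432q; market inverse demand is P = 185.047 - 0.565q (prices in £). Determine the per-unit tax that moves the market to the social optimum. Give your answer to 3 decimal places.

tax = £34.263 per unit

Social marginal cost = private MC + MEC = 37.937 + 1.972q.
Set SMC = demand: 37.937 + 1.972q = 185.047 - 0.565q → q* = 57.9858.
The Pigouvian tax equals MEC at q*: 2.951 + 0.540×57.9858 = 34.2633.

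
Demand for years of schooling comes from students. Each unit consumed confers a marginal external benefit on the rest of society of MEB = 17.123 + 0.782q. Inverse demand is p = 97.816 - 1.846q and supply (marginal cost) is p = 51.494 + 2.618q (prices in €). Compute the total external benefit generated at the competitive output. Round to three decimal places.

€219.784

Market equilibrium (private): 51.494 + 2.618q = 97.816 - 1.846q → q_m = 10.3768.
Total external benefit = ∫₀^{q_m} (17.123 + 0.782q) dq = 17.123×10.3768 + ½×0.782×10.3768² = 219.7840.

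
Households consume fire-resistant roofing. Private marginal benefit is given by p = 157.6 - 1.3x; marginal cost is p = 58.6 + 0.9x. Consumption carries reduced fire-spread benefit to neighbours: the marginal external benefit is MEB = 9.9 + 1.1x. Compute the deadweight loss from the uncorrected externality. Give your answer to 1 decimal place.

Market equilibrium (private): 58.6 + 0.9x = 157.6 - 1.3x → x_m = 45.0000.
Social marginal benefit = demand + MEB = 167.5 - 0.2x.
Set SMB = MC: 167.5 - 0.2x = 58.6 + 0.9x → x* = 99.0000.
Height of the DWL triangle at x_m is SMB(x_m) − MC(x_m) = MEB(x_m) = 59.4000.
DWL = ½ × 54.0000 × 59.4000 = 1603.8000.

DWL = 1603.8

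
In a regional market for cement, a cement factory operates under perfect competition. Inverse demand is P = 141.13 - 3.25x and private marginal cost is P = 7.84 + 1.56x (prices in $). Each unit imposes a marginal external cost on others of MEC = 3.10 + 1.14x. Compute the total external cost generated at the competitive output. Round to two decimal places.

Market equilibrium (private): 7.84 + 1.56x = 141.13 - 3.25x → x_m = 27.7110.
Total external cost = ∫₀^{x_m} (3.10 + 1.14x) dx = 3.10×27.7110 + ½×1.14×27.7110² = 523.6068.

$523.61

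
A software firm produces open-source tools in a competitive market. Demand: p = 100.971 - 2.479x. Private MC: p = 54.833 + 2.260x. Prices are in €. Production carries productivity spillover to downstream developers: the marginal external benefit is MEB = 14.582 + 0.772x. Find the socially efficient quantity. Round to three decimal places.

x* = 15.306

Social marginal cost = private MC − MEB = 40.251 + 1.488x.
Set SMC = demand: 40.251 + 1.488x = 100.971 - 2.479x → x* = 15.3063.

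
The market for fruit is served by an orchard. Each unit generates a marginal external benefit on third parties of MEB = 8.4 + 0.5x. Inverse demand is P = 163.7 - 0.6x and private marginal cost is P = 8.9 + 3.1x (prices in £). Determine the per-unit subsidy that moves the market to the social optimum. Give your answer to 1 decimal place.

subsidy = £33.9 per unit

Social marginal cost = private MC − MEB = 0.5 + 2.6x.
Set SMC = demand: 0.5 + 2.6x = 163.7 - 0.6x → x* = 51.0000.
The Pigouvian subsidy equals MEB at x*: 8.4 + 0.5×51.0000 = 33.9000.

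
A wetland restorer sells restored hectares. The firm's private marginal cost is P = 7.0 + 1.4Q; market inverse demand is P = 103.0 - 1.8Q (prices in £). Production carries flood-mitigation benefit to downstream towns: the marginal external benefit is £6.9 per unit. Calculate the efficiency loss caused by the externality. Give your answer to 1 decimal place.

Market equilibrium (private): 7.0 + 1.4Q = 103.0 - 1.8Q → Q_m = 30.0000.
Social marginal cost = private MC − MEB = 0.1 + 1.4Q.
Set SMC = demand: 0.1 + 1.4Q = 103.0 - 1.8Q → Q* = 32.1563.
The loss is the area between SMC and demand from Q* to Q_m; with linear curves that's a triangle of height MEB(Q_m).
DWL = ½ × 2.1563 × 6.9000 = 7.4392.

DWL = £7.4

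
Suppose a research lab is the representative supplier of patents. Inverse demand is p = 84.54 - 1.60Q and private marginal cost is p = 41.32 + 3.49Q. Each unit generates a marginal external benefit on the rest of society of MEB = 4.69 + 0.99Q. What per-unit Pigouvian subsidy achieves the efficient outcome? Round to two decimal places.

Social marginal cost = private MC − MEB = 36.63 + 2.50Q.
Set SMC = demand: 36.63 + 2.50Q = 84.54 - 1.60Q → Q* = 11.6854.
The Pigouvian subsidy equals MEB at Q*: 4.69 + 0.99×11.6854 = 16.2585.

subsidy = 16.26 per unit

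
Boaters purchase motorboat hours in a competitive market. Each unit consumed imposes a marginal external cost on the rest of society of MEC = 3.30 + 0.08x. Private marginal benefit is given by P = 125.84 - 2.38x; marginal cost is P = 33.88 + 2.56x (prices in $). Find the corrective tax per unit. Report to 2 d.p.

tax = $4.71 per unit

Social marginal benefit = demand − MEC = 122.54 - 2.46x.
Set SMB = MC: 122.54 - 2.46x = 33.88 + 2.56x → x* = 17.6614.
The Pigouvian tax equals MEC at x*: 3.30 + 0.08×17.6614 = 4.7129.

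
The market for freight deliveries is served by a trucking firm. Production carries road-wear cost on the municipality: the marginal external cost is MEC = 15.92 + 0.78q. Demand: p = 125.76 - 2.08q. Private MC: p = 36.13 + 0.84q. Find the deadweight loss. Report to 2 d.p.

Market equilibrium (private): 36.13 + 0.84q = 125.76 - 2.08q → q_m = 30.6952.
Social marginal cost = private MC + MEC = 52.05 + 1.62q.
Set SMC = demand: 52.05 + 1.62q = 125.76 - 2.08q → q* = 19.9216.
Between q* and q_m the wedge SMC − demand runs linearly from 0 to MEC(q_m), so the loss is a triangle.
DWL = ½ × 10.7736 × 39.8623 = 214.7302.

DWL = 214.73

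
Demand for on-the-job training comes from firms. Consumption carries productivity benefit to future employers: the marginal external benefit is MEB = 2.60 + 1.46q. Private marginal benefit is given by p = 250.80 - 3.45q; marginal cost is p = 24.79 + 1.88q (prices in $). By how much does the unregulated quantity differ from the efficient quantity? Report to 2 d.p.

16.67 units

Market equilibrium (private): 24.79 + 1.88q = 250.80 - 3.45q → q_m = 42.4034.
Social marginal benefit = demand + MEB = 253.40 - 1.99q.
Set SMB = MC: 253.40 - 1.99q = 24.79 + 1.88q → q* = 59.0724.
Gap = |42.4034 − 59.0724| = 16.6690.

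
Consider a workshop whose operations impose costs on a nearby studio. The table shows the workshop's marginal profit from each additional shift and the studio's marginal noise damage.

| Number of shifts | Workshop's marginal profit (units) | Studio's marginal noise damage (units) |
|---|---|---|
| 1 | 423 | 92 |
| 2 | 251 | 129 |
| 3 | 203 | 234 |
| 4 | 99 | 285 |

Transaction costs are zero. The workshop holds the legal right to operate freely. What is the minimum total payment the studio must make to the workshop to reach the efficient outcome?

Left alone the workshop would choose level 4 (marginal profit stays positive).
Efficient level: k* = 2 (marginal profit ≥ marginal noise damage through 2).
The studio must at least cover the workshop's forgone profit from cutting 4→2: 203 + 99 = 302.

302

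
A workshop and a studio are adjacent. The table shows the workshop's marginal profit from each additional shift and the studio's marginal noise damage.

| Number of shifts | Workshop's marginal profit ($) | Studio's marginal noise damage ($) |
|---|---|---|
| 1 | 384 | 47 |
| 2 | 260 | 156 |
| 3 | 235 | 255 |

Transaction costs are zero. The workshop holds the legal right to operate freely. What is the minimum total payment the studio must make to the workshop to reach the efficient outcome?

Left alone the workshop would choose level 3 (marginal profit stays positive).
Efficient level: k* = 2 (marginal profit ≥ marginal noise damage through 2).
The studio must at least cover the workshop's forgone profit from cutting 3→2: 235 = 235.

$235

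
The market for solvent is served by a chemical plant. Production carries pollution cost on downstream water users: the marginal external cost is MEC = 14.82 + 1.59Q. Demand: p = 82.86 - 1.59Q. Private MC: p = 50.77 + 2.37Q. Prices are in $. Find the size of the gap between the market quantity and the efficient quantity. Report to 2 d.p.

4.99 units

Market equilibrium (private): 50.77 + 2.37Q = 82.86 - 1.59Q → Q_m = 8.1035.
Social marginal cost = private MC + MEC = 65.59 + 3.96Q.
Set SMC = demand: 65.59 + 3.96Q = 82.86 - 1.59Q → Q* = 3.1117.
Gap = |8.1035 − 3.1117| = 4.9918.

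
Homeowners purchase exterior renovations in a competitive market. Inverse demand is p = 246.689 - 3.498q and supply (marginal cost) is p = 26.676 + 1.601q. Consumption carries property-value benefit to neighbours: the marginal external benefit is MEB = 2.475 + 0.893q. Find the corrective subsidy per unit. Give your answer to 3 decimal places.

subsidy = 49.713 per unit

Social marginal benefit = demand + MEB = 249.164 - 2.605q.
Set SMB = MC: 249.164 - 2.605q = 26.676 + 1.601q → q* = 52.8978.
The Pigouvian subsidy equals MEB at q*: 2.475 + 0.893×52.8978 = 49.7127.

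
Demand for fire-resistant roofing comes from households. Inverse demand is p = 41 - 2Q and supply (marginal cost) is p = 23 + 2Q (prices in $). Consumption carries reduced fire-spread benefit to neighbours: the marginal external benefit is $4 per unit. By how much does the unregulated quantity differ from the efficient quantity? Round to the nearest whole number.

Market equilibrium (private): 23 + 2Q = 41 - 2Q → Q_m = 4.5000.
Social marginal benefit = demand + MEB = 45 - 2Q.
Set SMB = MC: 45 - 2Q = 23 + 2Q → Q* = 5.5000.
Gap = |4.5000 − 5.5000| = 1.0000.

1 units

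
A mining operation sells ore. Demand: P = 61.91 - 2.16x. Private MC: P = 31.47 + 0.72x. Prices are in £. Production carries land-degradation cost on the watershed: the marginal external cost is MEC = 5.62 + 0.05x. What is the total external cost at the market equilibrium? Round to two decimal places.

£62.19

Market equilibrium (private): 31.47 + 0.72x = 61.91 - 2.16x → x_m = 10.5694.
Total external cost = ∫₀^{x_m} (5.62 + 0.05x) dx = 5.62×10.5694 + ½×0.05×10.5694² = 62.1928.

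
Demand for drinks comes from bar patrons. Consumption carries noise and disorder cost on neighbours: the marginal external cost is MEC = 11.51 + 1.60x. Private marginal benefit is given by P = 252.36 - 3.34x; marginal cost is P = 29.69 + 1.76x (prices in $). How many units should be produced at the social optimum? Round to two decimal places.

x* = 31.52

Social marginal benefit = demand − MEC = 240.85 - 4.94x.
Set SMB = MC: 240.85 - 4.94x = 29.69 + 1.76x → x* = 31.5164.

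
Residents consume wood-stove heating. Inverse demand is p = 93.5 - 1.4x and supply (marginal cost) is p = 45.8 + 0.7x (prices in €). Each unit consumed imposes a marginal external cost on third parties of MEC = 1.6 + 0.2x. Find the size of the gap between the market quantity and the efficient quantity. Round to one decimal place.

2.7 units

Market equilibrium (private): 45.8 + 0.7x = 93.5 - 1.4x → x_m = 22.7143.
Social marginal benefit = demand − MEC = 91.9 - 1.6x.
Set SMB = MC: 91.9 - 1.6x = 45.8 + 0.7x → x* = 20.0435.
Gap = |22.7143 − 20.0435| = 2.6708.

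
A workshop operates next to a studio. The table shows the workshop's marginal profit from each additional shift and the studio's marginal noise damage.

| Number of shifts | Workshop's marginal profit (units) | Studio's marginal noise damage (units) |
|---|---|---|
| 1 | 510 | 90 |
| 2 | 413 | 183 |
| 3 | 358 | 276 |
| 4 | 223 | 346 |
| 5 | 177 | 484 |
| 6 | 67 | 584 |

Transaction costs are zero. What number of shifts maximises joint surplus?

Bargaining reaches the level where marginal profit last exceeds marginal noise damage.
That holds through level 3 (358 ≥ 276) but not at 4 (223 < 346).

3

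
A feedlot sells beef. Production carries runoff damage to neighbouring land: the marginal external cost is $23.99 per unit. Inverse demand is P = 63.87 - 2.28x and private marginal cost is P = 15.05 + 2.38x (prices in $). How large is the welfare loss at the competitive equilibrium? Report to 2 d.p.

Market equilibrium (private): 15.05 + 2.38x = 63.87 - 2.28x → x_m = 10.4764.
Social marginal cost = private MC + MEC = 39.04 + 2.38x.
Set SMC = demand: 39.04 + 2.38x = 63.87 - 2.28x → x* = 5.3283.
Between x* and x_m the wedge SMC − demand runs linearly from 0 to MEC(x_m), so the loss is a triangle.
DWL = ½ × 5.1481 × 23.9900 = 61.7515.

DWL = $61.75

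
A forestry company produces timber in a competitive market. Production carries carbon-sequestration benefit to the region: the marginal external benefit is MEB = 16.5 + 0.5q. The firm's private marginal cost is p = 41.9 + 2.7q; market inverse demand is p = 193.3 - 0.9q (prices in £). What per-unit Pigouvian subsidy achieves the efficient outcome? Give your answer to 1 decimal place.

Social marginal cost = private MC − MEB = 25.4 + 2.2q.
Set SMC = demand: 25.4 + 2.2q = 193.3 - 0.9q → q* = 54.1613.
The Pigouvian subsidy equals MEB at q*: 16.5 + 0.5×54.1613 = 43.5807.

subsidy = £43.6 per unit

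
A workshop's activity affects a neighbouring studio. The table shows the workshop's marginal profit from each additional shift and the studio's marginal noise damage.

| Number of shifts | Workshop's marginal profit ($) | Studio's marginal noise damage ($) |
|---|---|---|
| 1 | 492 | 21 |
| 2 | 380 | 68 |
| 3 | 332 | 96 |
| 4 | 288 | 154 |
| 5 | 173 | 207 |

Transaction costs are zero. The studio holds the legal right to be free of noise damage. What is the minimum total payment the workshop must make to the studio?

Efficient level: marginal profit ≥ marginal noise damage through level 4, so k* = 4.
With the studio holding the right, the workshop must at least compensate total damage at k*: 21 + 68 + 96 + 154 = 339.

$339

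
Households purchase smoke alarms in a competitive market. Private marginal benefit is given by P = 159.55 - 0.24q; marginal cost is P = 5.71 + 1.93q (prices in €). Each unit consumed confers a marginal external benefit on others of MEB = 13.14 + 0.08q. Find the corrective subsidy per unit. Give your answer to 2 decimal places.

Social marginal benefit = demand + MEB = 172.69 - 0.16q.
Set SMB = MC: 172.69 - 0.16q = 5.71 + 1.93q → q* = 79.8947.
The Pigouvian subsidy equals MEB at q*: 13.14 + 0.08×79.8947 = 19.5316.

subsidy = €19.53 per unit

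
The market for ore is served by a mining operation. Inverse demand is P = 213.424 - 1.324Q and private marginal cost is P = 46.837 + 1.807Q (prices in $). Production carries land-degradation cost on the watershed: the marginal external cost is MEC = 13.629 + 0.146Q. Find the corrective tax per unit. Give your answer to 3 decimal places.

tax = $20.444 per unit

Social marginal cost = private MC + MEC = 60.466 + 1.953Q.
Set SMC = demand: 60.466 + 1.953Q = 213.424 - 1.324Q → Q* = 46.6762.
The Pigouvian tax equals MEC at Q*: 13.629 + 0.146×46.6762 = 20.4437.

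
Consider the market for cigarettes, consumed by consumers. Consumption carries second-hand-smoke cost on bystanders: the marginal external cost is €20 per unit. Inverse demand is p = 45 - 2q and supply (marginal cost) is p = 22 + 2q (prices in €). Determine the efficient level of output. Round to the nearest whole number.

Social marginal benefit = demand − MEC = 25 - 2q.
Set SMB = MC: 25 - 2q = 22 + 2q → q* = 0.7500.

q* = 1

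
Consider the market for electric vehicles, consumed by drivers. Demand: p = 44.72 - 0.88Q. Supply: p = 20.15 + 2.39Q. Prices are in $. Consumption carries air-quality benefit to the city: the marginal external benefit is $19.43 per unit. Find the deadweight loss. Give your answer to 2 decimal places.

DWL = $57.73

Market equilibrium (private): 20.15 + 2.39Q = 44.72 - 0.88Q → Q_m = 7.5138.
Social marginal benefit = demand + MEB = 64.15 - 0.88Q.
Set SMB = MC: 64.15 - 0.88Q = 20.15 + 2.39Q → Q* = 13.4557.
The loss is the area between SMB and MC from Q* to Q_m; with linear curves that's a triangle of height MEB(Q_m).
DWL = ½ × 5.9419 × 19.4300 = 57.7256.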